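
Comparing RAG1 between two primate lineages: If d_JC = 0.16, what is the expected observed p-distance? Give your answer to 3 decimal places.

p = (3/4)(1 − e^(−4d/3)) = 0.75 × (1 − e^(-0.213333)) = 0.75 × (1 − 0.807887) = 0.144085.

0.144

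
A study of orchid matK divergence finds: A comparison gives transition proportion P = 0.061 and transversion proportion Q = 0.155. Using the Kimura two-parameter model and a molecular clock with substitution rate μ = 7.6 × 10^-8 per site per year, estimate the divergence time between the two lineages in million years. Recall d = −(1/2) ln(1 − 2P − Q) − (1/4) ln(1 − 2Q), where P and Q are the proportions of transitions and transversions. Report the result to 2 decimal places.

Under the Kimura two-parameter model, d = −½ ln(1 − 2P − Q) − ¼ ln(1 − 2Q).
1 − 2P − Q = 0.723, giving −½ ln(0.723) = 0.162173.
1 − 2Q = 0.69, giving −¼ ln(0.69) = 0.092766.
d = 0.162173 + 0.092766 = 0.254939.
Under a molecular clock d = 2μt, so t = d/(2μ) = 0.254939 / (2 × 7.6 × 10^-8) = 1.68 million years.

1.68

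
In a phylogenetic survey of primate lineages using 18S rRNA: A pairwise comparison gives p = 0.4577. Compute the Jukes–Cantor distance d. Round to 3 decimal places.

0.707

d = −(3/4) ln(1 − 4p/3) = −0.75 ln(1 − 0.610267) = −0.75 ln(0.389733)
  = −0.75 × (-0.942293) = 0.706720 substitutions/site.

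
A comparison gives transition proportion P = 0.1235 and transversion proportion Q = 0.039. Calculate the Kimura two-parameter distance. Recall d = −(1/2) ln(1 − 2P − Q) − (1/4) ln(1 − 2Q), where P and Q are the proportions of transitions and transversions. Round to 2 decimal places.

0.19

Under the Kimura two-parameter model, d = −½ ln(1 − 2P − Q) − ¼ ln(1 − 2Q).
1 − 2P − Q = 0.714, giving −½ ln(0.714) = 0.168436.
1 − 2Q = 0.922, giving −¼ ln(0.922) = 0.020303.
d = 0.168436 + 0.020303 = 0.188739.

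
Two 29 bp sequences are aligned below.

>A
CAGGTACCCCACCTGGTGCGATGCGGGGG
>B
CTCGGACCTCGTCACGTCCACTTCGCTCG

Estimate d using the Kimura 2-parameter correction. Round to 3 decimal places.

0.888

Of 29 sites, 4 differences are transitions and 11 are transversions, so P = 4/29 ≈ 0.137931 and Q = 11/29 ≈ 0.37931.
Under the Kimura two-parameter model, d = −½ ln(1 − 2P − Q) − ¼ ln(1 − 2Q).
1 − 2P − Q = 0.344828, giving −½ ln(0.344828) = 0.532355.
1 − 2Q = 0.24138, giving −¼ ln(0.24138) = 0.355346.
d = 0.532355 + 0.355346 = 0.887701.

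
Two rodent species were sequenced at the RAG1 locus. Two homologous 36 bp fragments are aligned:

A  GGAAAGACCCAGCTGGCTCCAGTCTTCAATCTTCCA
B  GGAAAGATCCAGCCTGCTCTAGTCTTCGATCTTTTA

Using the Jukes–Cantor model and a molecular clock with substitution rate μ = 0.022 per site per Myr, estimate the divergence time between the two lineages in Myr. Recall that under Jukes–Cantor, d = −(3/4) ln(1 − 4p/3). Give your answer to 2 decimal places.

The sequences differ at 7 of 36 sites (8, 14, 15, 20, 28, 34, 35), so p = 7/36 ≈ 0.194444.
d = −(3/4) ln(1 − 4p/3) = −0.75 ln(1 − 0.259259) = −0.75 ln(0.740741)
  = −0.75 × (-0.300104) = 0.225078 substitutions/site.
Under a molecular clock d = 2μt, so t = d/(2μ) = 0.225078 / (2 × 0.022) = 5.12 Myr.

5.12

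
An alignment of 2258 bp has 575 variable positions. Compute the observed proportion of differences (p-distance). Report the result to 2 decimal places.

0.25

p = 575/2258 = 0.254650… ≈ 0.25 (to 2 d.p.).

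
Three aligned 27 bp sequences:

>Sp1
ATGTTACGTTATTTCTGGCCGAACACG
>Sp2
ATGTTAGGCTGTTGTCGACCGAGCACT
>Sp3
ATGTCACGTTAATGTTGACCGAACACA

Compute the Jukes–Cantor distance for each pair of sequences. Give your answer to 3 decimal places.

d(Sp1,Sp2) = 0.441, d(Sp1,Sp3) = 0.264, d(Sp2,Sp3) = 0.377

Sp1–Sp2: 9/27 sites differ → p ≈ 0.333333, d = −0.75 ln(1 − 0.444444) = 0.440839 ≈ 0.441.
Sp1–Sp3: 6/27 sites differ → p ≈ 0.222222, d = −0.75 ln(1 − 0.296296) = 0.263548 ≈ 0.264.
Sp2–Sp3: 8/27 sites differ → p ≈ 0.296296, d = −0.75 ln(1 − 0.395061) = 0.376971 ≈ 0.377.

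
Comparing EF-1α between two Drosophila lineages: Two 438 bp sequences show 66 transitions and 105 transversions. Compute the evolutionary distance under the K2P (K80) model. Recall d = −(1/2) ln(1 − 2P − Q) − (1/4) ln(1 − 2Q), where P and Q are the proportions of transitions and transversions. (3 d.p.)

0.553

P = 66/438 ≈ 0.150685 and Q = 105/438 ≈ 0.239726.
Under the Kimura two-parameter model, d = −½ ln(1 − 2P − Q) − ¼ ln(1 − 2Q).
1 − 2P − Q = 0.458904, giving −½ ln(0.458904) = 0.389457.
1 − 2Q = 0.520548, giving −¼ ln(0.520548) = 0.163218.
d = 0.389457 + 0.163218 = 0.552675.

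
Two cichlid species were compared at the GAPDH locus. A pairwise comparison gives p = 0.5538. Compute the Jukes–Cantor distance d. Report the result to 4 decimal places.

d = −(3/4) ln(1 − 4p/3) = −0.75 ln(1 − 0.7384) = −0.75 ln(0.2616)
  = −0.75 × (-1.340939) = 1.005704 substitutions/site.

1.0057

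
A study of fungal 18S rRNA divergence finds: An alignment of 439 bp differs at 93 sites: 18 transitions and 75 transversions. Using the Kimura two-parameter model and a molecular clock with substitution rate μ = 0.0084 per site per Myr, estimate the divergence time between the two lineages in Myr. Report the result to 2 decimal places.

14.90

P = 18/439 ≈ 0.041002 and Q = 75/439 ≈ 0.170843.
Under the Kimura two-parameter model, d = −½ ln(1 − 2P − Q) − ¼ ln(1 − 2Q).
1 − 2P − Q = 0.747153, giving −½ ln(0.747153) = 0.145743.
1 − 2Q = 0.658314, giving −¼ ln(0.658314) = 0.104518.
d = 0.145743 + 0.104518 = 0.250261.
Under a molecular clock d = 2μt, so t = d/(2μ) = 0.250261 / (2 × 0.0084) = 14.90 Myr.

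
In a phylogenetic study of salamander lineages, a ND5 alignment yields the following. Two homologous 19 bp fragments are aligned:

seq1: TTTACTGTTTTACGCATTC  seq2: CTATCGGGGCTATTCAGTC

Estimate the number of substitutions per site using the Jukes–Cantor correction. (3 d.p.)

The sequences differ at 10 of 19 sites (1, 3, 4, 6, 8, 9, 10, 13, 14, 17), so p = 10/19 ≈ 0.526316.
d = −(3/4) ln(1 − 4p/3) = −0.75 ln(1 − 0.701755) = −0.75 ln(0.298245)
  = −0.75 × (-1.209840) = 0.907380 substitutions/site.

0.907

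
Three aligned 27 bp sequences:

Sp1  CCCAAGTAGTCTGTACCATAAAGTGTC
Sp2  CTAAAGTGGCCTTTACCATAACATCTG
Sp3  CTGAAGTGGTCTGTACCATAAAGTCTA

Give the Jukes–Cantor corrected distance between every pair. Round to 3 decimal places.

d(Sp1,Sp2) = 0.441, d(Sp1,Sp3) = 0.213, d(Sp2,Sp3) = 0.264

Sp1–Sp2: 9/27 sites differ → p ≈ 0.333333, d = −0.75 ln(1 − 0.444444) = 0.440839 ≈ 0.441.
Sp1–Sp3: 5/27 sites differ → p ≈ 0.185185, d = −0.75 ln(1 − 0.246913) = 0.212681 ≈ 0.213.
Sp2–Sp3: 6/27 sites differ → p ≈ 0.222222, d = −0.75 ln(1 − 0.296296) = 0.263548 ≈ 0.264.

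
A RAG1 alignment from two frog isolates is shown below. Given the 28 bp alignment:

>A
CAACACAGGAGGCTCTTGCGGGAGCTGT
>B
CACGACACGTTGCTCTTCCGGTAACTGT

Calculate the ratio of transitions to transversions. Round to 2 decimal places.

0.14

Transitions are A↔G and C↔T; transversions are all other mismatches.
Transitions: 1. Transversions: 7.
R = 1/7 = 0.142857… ≈ 0.14 (to 2 d.p.).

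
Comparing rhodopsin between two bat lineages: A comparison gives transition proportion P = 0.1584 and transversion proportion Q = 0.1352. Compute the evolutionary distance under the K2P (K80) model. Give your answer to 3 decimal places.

0.380

Under the Kimura two-parameter model, d = −½ ln(1 − 2P − Q) − ¼ ln(1 − 2Q).
1 − 2P − Q = 0.548, giving −½ ln(0.548) = 0.300740.
1 − 2Q = 0.7296, giving −¼ ln(0.7296) = 0.078815.
d = 0.300740 + 0.078815 = 0.379555.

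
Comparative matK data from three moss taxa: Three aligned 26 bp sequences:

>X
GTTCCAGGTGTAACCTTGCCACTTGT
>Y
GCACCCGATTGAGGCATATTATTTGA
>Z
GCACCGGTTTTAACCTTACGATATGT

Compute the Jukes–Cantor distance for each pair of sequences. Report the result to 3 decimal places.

X–Y: 14/26 sites differ → p ≈ 0.538462, d = −0.75 ln(1 − 0.717949) = 0.949251 ≈ 0.949.
X–Z: 9/26 sites differ → p ≈ 0.346154, d = −0.75 ln(1 − 0.461539) = 0.464280 ≈ 0.464.
Y–Z: 10/26 sites differ → p ≈ 0.384615, d = −0.75 ln(1 − 0.51282) = 0.539341 ≈ 0.539.

d(X,Y) = 0.949, d(X,Z) = 0.464, d(Y,Z) = 0.539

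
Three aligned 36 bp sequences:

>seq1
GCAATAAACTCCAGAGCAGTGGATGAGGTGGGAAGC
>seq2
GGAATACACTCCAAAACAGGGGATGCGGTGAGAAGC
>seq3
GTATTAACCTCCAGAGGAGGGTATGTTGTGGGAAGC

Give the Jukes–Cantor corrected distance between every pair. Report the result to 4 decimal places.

d(seq1,seq2) = 0.2251, d(seq1,seq3) = 0.2635, d(seq2,seq3) = 0.3924

seq1–seq2: 7/36 sites differ → p ≈ 0.194444, d = −0.75 ln(1 − 0.259259) = 0.225078 ≈ 0.2251.
seq1–seq3: 8/36 sites differ → p ≈ 0.222222, d = −0.75 ln(1 − 0.296296) = 0.263548 ≈ 0.2635.
seq2–seq3: 11/36 sites differ → p ≈ 0.305556, d = −0.75 ln(1 − 0.407408) = 0.392437 ≈ 0.3924.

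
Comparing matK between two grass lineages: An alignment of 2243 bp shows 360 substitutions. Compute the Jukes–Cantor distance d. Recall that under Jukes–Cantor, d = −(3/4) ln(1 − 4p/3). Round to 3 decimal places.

0.181

p = 360/2243 ≈ 0.160499.
d = −(3/4) ln(1 − 4p/3) = −0.75 ln(1 − 0.213999) = −0.75 ln(0.786001)
  = −0.75 × (-0.240797) = 0.180598 substitutions/site.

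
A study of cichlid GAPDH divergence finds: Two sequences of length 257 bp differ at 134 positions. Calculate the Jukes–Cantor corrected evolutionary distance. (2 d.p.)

0.89

p = 134/257 ≈ 0.521401.
d = −(3/4) ln(1 − 4p/3) = −0.75 ln(1 − 0.695201) = −0.75 ln(0.304799)
  = −0.75 × (-1.188103) = 0.891077 substitutions/site.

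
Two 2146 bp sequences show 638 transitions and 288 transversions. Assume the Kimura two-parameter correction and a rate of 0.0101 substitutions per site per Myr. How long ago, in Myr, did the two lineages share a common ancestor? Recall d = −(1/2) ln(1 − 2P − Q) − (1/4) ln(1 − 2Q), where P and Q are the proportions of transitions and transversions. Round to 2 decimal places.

36.17

P = 638/2146 ≈ 0.297297 and Q = 288/2146 ≈ 0.134203.
Under the Kimura two-parameter model, d = −½ ln(1 − 2P − Q) − ¼ ln(1 − 2Q).
1 − 2P − Q = 0.271203, giving −½ ln(0.271203) = 0.652444.
1 − 2Q = 0.731594, giving −¼ ln(0.731594) = 0.078132.
d = 0.652444 + 0.078132 = 0.730576.
Under a molecular clock d = 2μt, so t = d/(2μ) = 0.730576 / (2 × 0.0101) = 36.17 Myr.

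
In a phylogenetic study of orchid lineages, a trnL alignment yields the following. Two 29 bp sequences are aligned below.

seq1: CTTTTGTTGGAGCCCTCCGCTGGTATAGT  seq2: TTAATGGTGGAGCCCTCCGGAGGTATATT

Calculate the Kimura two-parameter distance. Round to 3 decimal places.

0.295

Of 29 sites, 1 differences are transitions and 6 are transversions, so P = 1/29 ≈ 0.034483 and Q = 6/29 ≈ 0.206897.
Under the Kimura two-parameter model, d = −½ ln(1 − 2P − Q) − ¼ ln(1 − 2Q).
1 − 2P − Q = 0.724137, giving −½ ln(0.724137) = 0.161387.
1 − 2Q = 0.586206, giving −¼ ln(0.586206) = 0.133521.
d = 0.161387 + 0.133521 = 0.294908.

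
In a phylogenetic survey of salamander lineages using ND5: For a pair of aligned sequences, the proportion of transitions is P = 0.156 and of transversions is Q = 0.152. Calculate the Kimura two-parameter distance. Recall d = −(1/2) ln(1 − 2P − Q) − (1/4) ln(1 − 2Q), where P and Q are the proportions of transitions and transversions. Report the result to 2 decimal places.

0.40

Under the Kimura two-parameter model, d = −½ ln(1 − 2P − Q) − ¼ ln(1 − 2Q).
1 − 2P − Q = 0.536, giving −½ ln(0.536) = 0.311811.
1 − 2Q = 0.696, giving −¼ ln(0.696) = 0.090601.
d = 0.311811 + 0.090601 = 0.402412.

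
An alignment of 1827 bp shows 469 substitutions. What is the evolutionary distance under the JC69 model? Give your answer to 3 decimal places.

0.314

p = 469/1827 ≈ 0.256705.
d = −(3/4) ln(1 − 4p/3) = −0.75 ln(1 − 0.342273) = −0.75 ln(0.657727)
  = −0.75 × (-0.418965) = 0.314224 substitutions/site.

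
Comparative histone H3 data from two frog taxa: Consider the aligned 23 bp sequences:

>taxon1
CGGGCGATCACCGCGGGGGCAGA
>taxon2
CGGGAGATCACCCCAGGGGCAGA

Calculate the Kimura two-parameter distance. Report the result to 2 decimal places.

0.14

Of 23 sites, 1 differences are transitions and 2 are transversions, so P = 1/23 ≈ 0.043478 and Q = 2/23 ≈ 0.086957.
Under the Kimura two-parameter model, d = −½ ln(1 − 2P − Q) − ¼ ln(1 − 2Q).
1 − 2P − Q = 0.826087, giving −½ ln(0.826087) = 0.095528.
1 − 2Q = 0.826086, giving −¼ ln(0.826086) = 0.047764.
d = 0.095528 + 0.047764 = 0.143292.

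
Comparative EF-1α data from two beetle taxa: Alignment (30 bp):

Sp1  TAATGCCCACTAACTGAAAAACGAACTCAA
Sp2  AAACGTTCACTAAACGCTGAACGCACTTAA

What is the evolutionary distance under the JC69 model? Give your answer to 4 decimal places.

0.5034

The sequences differ at 11 of 30 sites, so p = 11/30 ≈ 0.366667.
d = −(3/4) ln(1 − 4p/3) = −0.75 ln(1 − 0.488889) = −0.75 ln(0.511111)
  = −0.75 × (-0.671168) = 0.503376 substitutions/site.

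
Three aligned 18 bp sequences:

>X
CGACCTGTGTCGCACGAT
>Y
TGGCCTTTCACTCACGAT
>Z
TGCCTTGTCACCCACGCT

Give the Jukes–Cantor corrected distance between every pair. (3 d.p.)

X–Y: 6/18 sites differ → p ≈ 0.333333, d = −0.75 ln(1 − 0.444444) = 0.440839 ≈ 0.441.
X–Z: 7/18 sites differ → p ≈ 0.388889, d = −0.75 ln(1 − 0.518519) = 0.548166 ≈ 0.548.
Y–Z: 5/18 sites differ → p ≈ 0.277778, d = −0.75 ln(1 − 0.370371) = 0.346968 ≈ 0.347.

d(X,Y) = 0.441, d(X,Z) = 0.548, d(Y,Z) = 0.347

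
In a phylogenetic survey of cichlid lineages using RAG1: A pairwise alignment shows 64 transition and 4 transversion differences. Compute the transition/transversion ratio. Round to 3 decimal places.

16.000

R = 64/4 = 16.000.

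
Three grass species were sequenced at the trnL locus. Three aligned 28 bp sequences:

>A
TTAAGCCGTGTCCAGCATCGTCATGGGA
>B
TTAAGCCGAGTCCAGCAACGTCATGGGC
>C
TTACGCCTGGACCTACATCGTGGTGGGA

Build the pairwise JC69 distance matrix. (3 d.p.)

d(A,B) = 0.116, d(A,C) = 0.360, d(B,C) = 0.485

A–B: 3/28 sites differ → p ≈ 0.107143, d = −0.75 ln(1 − 0.142857) = 0.115613 ≈ 0.116.
A–C: 8/28 sites differ → p ≈ 0.285714, d = −0.75 ln(1 − 0.380952) = 0.359679 ≈ 0.360.
B–C: 10/28 sites differ → p ≈ 0.357143, d = −0.75 ln(1 − 0.476191) = 0.484971 ≈ 0.485.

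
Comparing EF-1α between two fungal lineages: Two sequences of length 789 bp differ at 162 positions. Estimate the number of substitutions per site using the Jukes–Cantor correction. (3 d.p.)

p = 162/789 ≈ 0.205323.
d = −(3/4) ln(1 − 4p/3) = −0.75 ln(1 − 0.273764) = −0.75 ln(0.726236)
  = −0.75 × (-0.319880) = 0.239910 substitutions/site.

0.240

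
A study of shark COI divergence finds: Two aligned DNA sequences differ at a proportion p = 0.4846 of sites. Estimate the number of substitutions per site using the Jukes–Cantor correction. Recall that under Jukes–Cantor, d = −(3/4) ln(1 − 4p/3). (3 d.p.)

0.779

d = −(3/4) ln(1 − 4p/3) = −0.75 ln(1 − 0.646133) = −0.75 ln(0.353867)
  = −0.75 × (-1.038834) = 0.779126 substitutions/site.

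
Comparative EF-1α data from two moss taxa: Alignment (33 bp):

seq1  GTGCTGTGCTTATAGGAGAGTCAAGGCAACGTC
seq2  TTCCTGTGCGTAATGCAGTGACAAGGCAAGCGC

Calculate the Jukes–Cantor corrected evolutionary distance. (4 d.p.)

0.4408

The sequences differ at 11 of 33 sites, so p = 11/33 ≈ 0.333333.
d = −(3/4) ln(1 − 4p/3) = −0.75 ln(1 − 0.444444) = −0.75 ln(0.555556)
  = −0.75 × (-0.587786) = 0.440840 substitutions/site.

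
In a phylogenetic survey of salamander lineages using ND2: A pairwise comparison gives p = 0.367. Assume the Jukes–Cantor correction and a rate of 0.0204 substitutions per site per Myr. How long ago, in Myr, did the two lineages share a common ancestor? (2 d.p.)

d = −(3/4) ln(1 − 4p/3) = −0.75 ln(1 − 0.489333) = −0.75 ln(0.510667)
  = −0.75 × (-0.672038) = 0.504029 substitutions/site.
Under a molecular clock d = 2μt, so t = d/(2μ) = 0.504029 / (2 × 0.0204) = 12.35 Myr.

12.35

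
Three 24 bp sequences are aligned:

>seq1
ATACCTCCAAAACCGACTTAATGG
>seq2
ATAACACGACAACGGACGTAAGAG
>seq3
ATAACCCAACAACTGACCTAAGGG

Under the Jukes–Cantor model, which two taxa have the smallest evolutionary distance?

seq1–seq2: 8/24 differ, p = 0.333, d = 0.441.
seq1–seq3: 7/24 differ, p = 0.292, d = 0.369.
seq2–seq3: 5/24 differ, p = 0.208, d = 0.244.
The smallest distance is between seq2 and seq3.

seq2 and seq3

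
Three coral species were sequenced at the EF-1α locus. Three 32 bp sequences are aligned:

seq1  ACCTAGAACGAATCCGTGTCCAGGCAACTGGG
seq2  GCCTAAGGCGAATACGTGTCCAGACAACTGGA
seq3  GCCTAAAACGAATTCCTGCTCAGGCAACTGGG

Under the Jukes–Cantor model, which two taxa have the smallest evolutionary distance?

seq1–seq2: 7/32 differ, p = 0.219, d = 0.259.
seq1–seq3: 6/32 differ, p = 0.188, d = 0.216.
seq2–seq3: 8/32 differ, p = 0.250, d = 0.304.
The smallest distance is between seq1 and seq3.

seq1 and seq3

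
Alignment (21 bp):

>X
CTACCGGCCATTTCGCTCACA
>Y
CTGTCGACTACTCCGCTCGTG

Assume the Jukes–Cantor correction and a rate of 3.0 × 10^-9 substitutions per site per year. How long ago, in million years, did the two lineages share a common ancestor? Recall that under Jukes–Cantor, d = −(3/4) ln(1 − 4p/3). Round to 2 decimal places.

105.91

The sequences differ at 9 of 21 sites (3, 4, 7, 9, 11, 13, 19, 20, 21), so p = 9/21 ≈ 0.428571.
d = −(3/4) ln(1 − 4p/3) = −0.75 ln(1 − 0.571428) = −0.75 ln(0.428572)
  = −0.75 × (-0.847297) = 0.635473 substitutions/site.
Under a molecular clock d = 2μt, so t = d/(2μ) = 0.635473 / (2 × 3.0 × 10^-9) = 105.91 million years.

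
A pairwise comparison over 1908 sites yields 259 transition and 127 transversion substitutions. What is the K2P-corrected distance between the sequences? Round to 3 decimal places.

P = 259/1908 ≈ 0.135744 and Q = 127/1908 ≈ 0.066562.
Under the Kimura two-parameter model, d = −½ ln(1 − 2P − Q) − ¼ ln(1 − 2Q).
1 − 2P − Q = 0.66195, giving −½ ln(0.66195) = 0.206283.
1 − 2Q = 0.866876, giving −¼ ln(0.866876) = 0.035715.
d = 0.206283 + 0.035715 = 0.241998.

0.242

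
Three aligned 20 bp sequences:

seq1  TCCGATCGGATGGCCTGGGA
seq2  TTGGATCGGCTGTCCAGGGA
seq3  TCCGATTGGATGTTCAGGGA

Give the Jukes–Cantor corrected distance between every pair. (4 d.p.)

seq1–seq2: 5/20 sites differ → p = 0.25, d = −0.75 ln(1 − 0.333333) = 0.304098 ≈ 0.3041.
seq1–seq3: 4/20 sites differ → p = 0.2, d = −0.75 ln(1 − 0.266667) = 0.232617 ≈ 0.2326.
seq2–seq3: 5/20 sites differ → p = 0.25, d = −0.75 ln(1 − 0.333333) = 0.304098 ≈ 0.3041.

d(seq1,seq2) = 0.3041, d(seq1,seq3) = 0.2326, d(seq2,seq3) = 0.3041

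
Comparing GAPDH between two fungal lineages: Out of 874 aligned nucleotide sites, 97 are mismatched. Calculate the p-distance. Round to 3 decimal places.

p = 97/874 = 0.110983… ≈ 0.111 (to 3 d.p.).

0.111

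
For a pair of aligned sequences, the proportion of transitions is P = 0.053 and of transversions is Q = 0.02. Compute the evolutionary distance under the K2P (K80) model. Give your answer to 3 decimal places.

Under the Kimura two-parameter model, d = −½ ln(1 − 2P − Q) − ¼ ln(1 − 2Q).
1 − 2P − Q = 0.874, giving −½ ln(0.874) = 0.067337.
1 − 2Q = 0.96, giving −¼ ln(0.96) = 0.010205.
d = 0.067337 + 0.010205 = 0.077542.

0.078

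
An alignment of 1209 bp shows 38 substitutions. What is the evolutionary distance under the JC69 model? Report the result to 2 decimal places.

0.03

p = 38/1209 ≈ 0.031431.
d = −(3/4) ln(1 − 4p/3) = −0.75 ln(1 − 0.041908) = −0.75 ln(0.958092)
  = −0.75 × (-0.042811) = 0.032108 substitutions/site.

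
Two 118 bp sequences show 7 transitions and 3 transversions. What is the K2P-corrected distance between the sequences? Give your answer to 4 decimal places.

0.0908

P = 7/118 ≈ 0.059322 and Q = 3/118 ≈ 0.025424.
Under the Kimura two-parameter model, d = −½ ln(1 − 2P − Q) − ¼ ln(1 − 2Q).
1 − 2P − Q = 0.855932, giving −½ ln(0.855932) = 0.077782.
1 − 2Q = 0.949152, giving −¼ ln(0.949152) = 0.013047.
d = 0.077782 + 0.013047 = 0.090829.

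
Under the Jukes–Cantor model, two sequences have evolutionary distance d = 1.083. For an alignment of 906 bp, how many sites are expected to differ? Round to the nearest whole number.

Invert JC69: p = (3/4)(1 − e^(−4d/3)) = 0.75 × (1 − e^(-1.444)) = 0.75 × (1 − 0.235982) = 0.573014.
Expected differing sites = pL ≈ 0.573014 × 906 = 519.150684 ≈ 519.

519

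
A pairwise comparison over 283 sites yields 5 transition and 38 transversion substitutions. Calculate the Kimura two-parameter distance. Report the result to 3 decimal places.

P = 5/283 ≈ 0.017668 and Q = 38/283 ≈ 0.134276.
Under the Kimura two-parameter model, d = −½ ln(1 − 2P − Q) − ¼ ln(1 − 2Q).
1 − 2P − Q = 0.830388, giving −½ ln(0.830388) = 0.092931.
1 − 2Q = 0.731448, giving −¼ ln(0.731448) = 0.078182.
d = 0.092931 + 0.078182 = 0.171113.

0.171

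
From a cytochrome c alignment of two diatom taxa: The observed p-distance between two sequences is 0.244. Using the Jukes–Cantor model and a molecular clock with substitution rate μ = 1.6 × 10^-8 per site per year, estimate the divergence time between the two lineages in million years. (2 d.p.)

9.22

d = −(3/4) ln(1 − 4p/3) = −0.75 ln(1 − 0.325333) = −0.75 ln(0.674667)
  = −0.75 × (-0.393536) = 0.295152 substitutions/site.
Under a molecular clock d = 2μt, so t = d/(2μ) = 0.295152 / (2 × 1.6 × 10^-8) = 9.22 million years.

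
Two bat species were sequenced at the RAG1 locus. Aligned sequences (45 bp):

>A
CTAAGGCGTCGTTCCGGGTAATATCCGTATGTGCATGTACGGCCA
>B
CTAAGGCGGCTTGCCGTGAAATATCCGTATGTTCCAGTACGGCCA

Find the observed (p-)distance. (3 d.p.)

0.178

The sequences differ at 8 of 45 positions (sites 9, 11, 13, 17, 19, 33, 35, 36).
p = 8/45 = 0.177777… ≈ 0.178 (to 3 d.p.).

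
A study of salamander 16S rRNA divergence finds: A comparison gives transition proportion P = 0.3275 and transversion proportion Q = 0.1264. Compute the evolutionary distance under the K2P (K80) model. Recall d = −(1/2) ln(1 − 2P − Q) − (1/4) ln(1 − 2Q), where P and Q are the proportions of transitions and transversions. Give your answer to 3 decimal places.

0.833

Under the Kimura two-parameter model, d = −½ ln(1 − 2P − Q) − ¼ ln(1 − 2Q).
1 − 2P − Q = 0.2186, giving −½ ln(0.2186) = 0.760256.
1 − 2Q = 0.7472, giving −¼ ln(0.7472) = 0.072856.
d = 0.760256 + 0.072856 = 0.833112.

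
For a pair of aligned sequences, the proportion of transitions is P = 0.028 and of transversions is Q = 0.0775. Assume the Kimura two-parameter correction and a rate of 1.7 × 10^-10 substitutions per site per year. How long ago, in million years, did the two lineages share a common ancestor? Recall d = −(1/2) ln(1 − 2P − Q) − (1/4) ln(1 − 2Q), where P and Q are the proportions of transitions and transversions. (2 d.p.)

Under the Kimura two-parameter model, d = −½ ln(1 − 2P − Q) − ¼ ln(1 − 2Q).
1 − 2P − Q = 0.8665, giving −½ ln(0.8665) = 0.071647.
1 − 2Q = 0.845, giving −¼ ln(0.845) = 0.042105.
d = 0.071647 + 0.042105 = 0.113752.
Under a molecular clock d = 2μt, so t = d/(2μ) = 0.113752 / (2 × 1.7 × 10^-10) = 334.56 million years.

334.56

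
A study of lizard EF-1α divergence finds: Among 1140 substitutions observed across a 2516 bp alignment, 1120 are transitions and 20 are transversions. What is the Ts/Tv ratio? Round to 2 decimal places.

56.00

R = 1120/20 = 56.00.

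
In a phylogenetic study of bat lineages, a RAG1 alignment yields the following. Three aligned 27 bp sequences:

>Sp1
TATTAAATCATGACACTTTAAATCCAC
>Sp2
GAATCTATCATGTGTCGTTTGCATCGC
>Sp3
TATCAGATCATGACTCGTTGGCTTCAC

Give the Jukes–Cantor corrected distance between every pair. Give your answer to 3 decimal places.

d(Sp1,Sp2) = 0.882, d(Sp1,Sp3) = 0.377, d(Sp2,Sp3) = 0.511

Sp1–Sp2: 14/27 sites differ → p ≈ 0.518519, d = −0.75 ln(1 − 0.691359) = 0.881682 ≈ 0.882.
Sp1–Sp3: 8/27 sites differ → p ≈ 0.296296, d = −0.75 ln(1 − 0.395061) = 0.376971 ≈ 0.377.
Sp2–Sp3: 10/27 sites differ → p ≈ 0.37037, d = −0.75 ln(1 − 0.493827) = 0.510658 ≈ 0.511.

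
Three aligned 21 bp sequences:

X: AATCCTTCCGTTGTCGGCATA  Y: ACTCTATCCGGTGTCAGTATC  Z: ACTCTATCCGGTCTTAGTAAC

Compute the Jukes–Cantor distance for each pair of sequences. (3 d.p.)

X–Y: 7/21 sites differ → p ≈ 0.333333, d = −0.75 ln(1 − 0.444444) = 0.440839 ≈ 0.441.
X–Z: 10/21 sites differ → p ≈ 0.47619, d = −0.75 ln(1 − 0.63492) = 0.755729 ≈ 0.756.
Y–Z: 3/21 sites differ → p ≈ 0.142857, d = −0.75 ln(1 − 0.190476) = 0.158482 ≈ 0.158.

d(X,Y) = 0.441, d(X,Z) = 0.756, d(Y,Z) = 0.158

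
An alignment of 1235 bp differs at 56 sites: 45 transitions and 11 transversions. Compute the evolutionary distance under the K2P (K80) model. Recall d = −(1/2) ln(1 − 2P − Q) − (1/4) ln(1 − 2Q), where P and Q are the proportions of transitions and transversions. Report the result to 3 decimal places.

P = 45/1235 ≈ 0.036437 and Q = 11/1235 ≈ 0.008907.
Under the Kimura two-parameter model, d = −½ ln(1 − 2P − Q) − ¼ ln(1 − 2Q).
1 − 2P − Q = 0.918219, giving −½ ln(0.918219) = 0.042660.
1 − 2Q = 0.982186, giving −¼ ln(0.982186) = 0.004494.
d = 0.042660 + 0.004494 = 0.047154.

0.047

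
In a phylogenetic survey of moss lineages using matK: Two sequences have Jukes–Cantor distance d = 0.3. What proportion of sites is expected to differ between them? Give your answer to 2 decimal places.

0.25

p = (3/4)(1 − e^(−4d/3)) = 0.75 × (1 − e^(-0.4)) = 0.75 × (1 − 0.670320) = 0.247260.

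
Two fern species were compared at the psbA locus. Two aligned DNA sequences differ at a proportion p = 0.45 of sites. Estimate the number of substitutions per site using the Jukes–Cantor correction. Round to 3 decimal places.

d = −(3/4) ln(1 − 4p/3) = −0.75 ln(1 − 0.6) = −0.75 ln(0.4)
  = −0.75 × (-0.916291) = 0.687218 substitutions/site.

0.687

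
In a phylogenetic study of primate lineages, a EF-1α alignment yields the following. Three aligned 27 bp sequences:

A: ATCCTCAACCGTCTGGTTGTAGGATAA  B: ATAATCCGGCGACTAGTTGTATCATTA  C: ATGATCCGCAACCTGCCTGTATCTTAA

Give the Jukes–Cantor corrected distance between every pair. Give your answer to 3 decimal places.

A–B: 10/27 sites differ → p ≈ 0.37037, d = −0.75 ln(1 − 0.493827) = 0.510658 ≈ 0.511.
A–C: 12/27 sites differ → p ≈ 0.444444, d = −0.75 ln(1 − 0.592592) = 0.673455 ≈ 0.673.
B–C: 10/27 sites differ → p ≈ 0.37037, d = −0.75 ln(1 − 0.493827) = 0.510658 ≈ 0.511.

d(A,B) = 0.511, d(A,C) = 0.673, d(B,C) = 0.511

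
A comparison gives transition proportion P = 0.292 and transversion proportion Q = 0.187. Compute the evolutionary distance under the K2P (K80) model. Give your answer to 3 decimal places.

Under the Kimura two-parameter model, d = −½ ln(1 − 2P − Q) − ¼ ln(1 − 2Q).
1 − 2P − Q = 0.229, giving −½ ln(0.229) = 0.737017.
1 − 2Q = 0.626, giving −¼ ln(0.626) = 0.117101.
d = 0.737017 + 0.117101 = 0.854118.

0.854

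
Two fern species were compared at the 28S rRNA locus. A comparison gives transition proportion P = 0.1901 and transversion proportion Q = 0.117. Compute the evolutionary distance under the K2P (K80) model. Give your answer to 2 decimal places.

0.41

Under the Kimura two-parameter model, d = −½ ln(1 − 2P − Q) − ¼ ln(1 − 2Q).
1 − 2P − Q = 0.5028, giving −½ ln(0.5028) = 0.343781.
1 − 2Q = 0.766, giving −¼ ln(0.766) = 0.066643.
d = 0.343781 + 0.066643 = 0.410424.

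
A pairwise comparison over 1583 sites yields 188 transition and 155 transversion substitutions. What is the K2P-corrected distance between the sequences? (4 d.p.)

P = 188/1583 ≈ 0.118762 and Q = 155/1583 ≈ 0.097915.
Under the Kimura two-parameter model, d = −½ ln(1 − 2P − Q) − ¼ ln(1 − 2Q).
1 − 2P − Q = 0.664561, giving −½ ln(0.664561) = 0.204314.
1 − 2Q = 0.80417, giving −¼ ln(0.80417) = 0.054486.
d = 0.204314 + 0.054486 = 0.258800.

0.2588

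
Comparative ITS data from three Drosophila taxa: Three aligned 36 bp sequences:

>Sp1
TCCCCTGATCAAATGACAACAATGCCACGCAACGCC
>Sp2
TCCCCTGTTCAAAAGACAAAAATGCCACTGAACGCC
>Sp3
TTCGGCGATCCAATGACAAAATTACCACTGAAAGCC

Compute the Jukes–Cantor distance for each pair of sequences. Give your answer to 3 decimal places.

Sp1–Sp2: 5/36 sites differ → p ≈ 0.138889, d = −0.75 ln(1 − 0.185185) = 0.153596 ≈ 0.154.
Sp1–Sp3: 11/36 sites differ → p ≈ 0.305556, d = −0.75 ln(1 − 0.407408) = 0.392437 ≈ 0.392.
Sp2–Sp3: 10/36 sites differ → p ≈ 0.277778, d = −0.75 ln(1 − 0.370371) = 0.346968 ≈ 0.347.

d(Sp1,Sp2) = 0.154, d(Sp1,Sp3) = 0.392, d(Sp2,Sp3) = 0.347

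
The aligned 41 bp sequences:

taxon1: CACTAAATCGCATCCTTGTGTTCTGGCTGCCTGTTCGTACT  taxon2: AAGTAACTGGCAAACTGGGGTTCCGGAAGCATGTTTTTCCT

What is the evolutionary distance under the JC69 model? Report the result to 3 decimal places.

The sequences differ at 15 of 41 sites, so p = 15/41 ≈ 0.365854.
d = −(3/4) ln(1 − 4p/3) = −0.75 ln(1 − 0.487805) = −0.75 ln(0.512195)
  = −0.75 × (-0.669050) = 0.501788 substitutions/site.

0.502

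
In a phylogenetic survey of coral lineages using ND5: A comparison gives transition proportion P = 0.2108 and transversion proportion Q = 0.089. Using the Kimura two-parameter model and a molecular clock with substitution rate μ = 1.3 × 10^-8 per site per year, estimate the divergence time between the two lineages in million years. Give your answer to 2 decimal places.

Under the Kimura two-parameter model, d = −½ ln(1 − 2P − Q) − ¼ ln(1 − 2Q).
1 − 2P − Q = 0.4894, giving −½ ln(0.4894) = 0.357288.
1 − 2Q = 0.822, giving −¼ ln(0.822) = 0.049004.
d = 0.357288 + 0.049004 = 0.406292.
Under a molecular clock d = 2μt, so t = d/(2μ) = 0.406292 / (2 × 1.3 × 10^-8) = 15.63 million years.

15.63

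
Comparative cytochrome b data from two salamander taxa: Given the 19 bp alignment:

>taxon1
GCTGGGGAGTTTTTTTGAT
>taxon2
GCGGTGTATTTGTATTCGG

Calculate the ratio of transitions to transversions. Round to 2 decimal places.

0.13

Transitions are A↔G and C↔T; transversions are all other mismatches.
Transitions: 1. Transversions: 8.
R = 1/8 = 0.125 ≈ 0.13 (to 2 d.p.).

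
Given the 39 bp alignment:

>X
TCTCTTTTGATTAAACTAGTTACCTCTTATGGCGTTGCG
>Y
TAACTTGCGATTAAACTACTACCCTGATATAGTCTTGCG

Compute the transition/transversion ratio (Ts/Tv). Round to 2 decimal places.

0.33

Transitions are A↔G and C↔T; transversions are all other mismatches.
Transitions: 3. Transversions: 9.
R = 3/9 = 0.333333… ≈ 0.33 (to 2 d.p.).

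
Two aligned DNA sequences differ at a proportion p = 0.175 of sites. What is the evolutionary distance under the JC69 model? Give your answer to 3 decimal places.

0.199

d = −(3/4) ln(1 − 4p/3) = −0.75 ln(1 − 0.233333) = −0.75 ln(0.766667)
  = −0.75 × (-0.265703) = 0.199277 substitutions/site.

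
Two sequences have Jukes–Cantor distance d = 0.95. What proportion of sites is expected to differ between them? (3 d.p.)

p = (3/4)(1 − e^(−4d/3)) = 0.75 × (1 − e^(-1.266667)) = 0.75 × (1 − 0.281769) = 0.538673.

0.539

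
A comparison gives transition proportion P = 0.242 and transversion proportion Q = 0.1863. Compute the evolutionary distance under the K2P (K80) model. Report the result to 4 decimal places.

0.6713

Under the Kimura two-parameter model, d = −½ ln(1 − 2P − Q) − ¼ ln(1 − 2Q).
1 − 2P − Q = 0.3297, giving −½ ln(0.3297) = 0.554786.
1 − 2Q = 0.6274, giving −¼ ln(0.6274) = 0.116543.
d = 0.554786 + 0.116543 = 0.671329.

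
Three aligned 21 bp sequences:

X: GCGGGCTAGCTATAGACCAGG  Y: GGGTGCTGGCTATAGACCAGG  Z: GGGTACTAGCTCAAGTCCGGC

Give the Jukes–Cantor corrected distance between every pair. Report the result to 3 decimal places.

d(X,Y) = 0.158, d(X,Z) = 0.532, d(Y,Z) = 0.441

X–Y: 3/21 sites differ → p ≈ 0.142857, d = −0.75 ln(1 − 0.190476) = 0.158482 ≈ 0.158.
X–Z: 8/21 sites differ → p ≈ 0.380952, d = −0.75 ln(1 − 0.507936) = 0.531860 ≈ 0.532.
Y–Z: 7/21 sites differ → p ≈ 0.333333, d = −0.75 ln(1 − 0.444444) = 0.440839 ≈ 0.441.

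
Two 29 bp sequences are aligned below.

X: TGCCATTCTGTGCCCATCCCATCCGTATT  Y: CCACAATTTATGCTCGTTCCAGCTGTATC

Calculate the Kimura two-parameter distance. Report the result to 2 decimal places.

0.67

Of 29 sites, 8 differences are transitions and 4 are transversions, so P = 8/29 ≈ 0.275862 and Q = 4/29 ≈ 0.137931.
Under the Kimura two-parameter model, d = −½ ln(1 − 2P − Q) − ¼ ln(1 − 2Q).
1 − 2P − Q = 0.310345, giving −½ ln(0.310345) = 0.585035.
1 − 2Q = 0.724138, giving −¼ ln(0.724138) = 0.080693.
d = 0.585035 + 0.080693 = 0.665728.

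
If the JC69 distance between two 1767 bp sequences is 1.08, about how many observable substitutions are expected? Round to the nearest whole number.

1011

Invert JC69: p = (3/4)(1 − e^(−4d/3)) = 0.75 × (1 − e^(-1.44)) = 0.75 × (1 − 0.236928) = 0.572304.
Expected differing sites = pL ≈ 0.572304 × 1767 = 1011.261168 ≈ 1011.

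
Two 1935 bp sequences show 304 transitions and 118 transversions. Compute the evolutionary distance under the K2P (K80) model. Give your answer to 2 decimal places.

0.27

P = 304/1935 ≈ 0.157106 and Q = 118/1935 ≈ 0.060982.
Under the Kimura two-parameter model, d = −½ ln(1 − 2P − Q) − ¼ ln(1 − 2Q).
1 − 2P − Q = 0.624806, giving −½ ln(0.624806) = 0.235157.
1 − 2Q = 0.878036, giving −¼ ln(0.878036) = 0.032517.
d = 0.235157 + 0.032517 = 0.267674.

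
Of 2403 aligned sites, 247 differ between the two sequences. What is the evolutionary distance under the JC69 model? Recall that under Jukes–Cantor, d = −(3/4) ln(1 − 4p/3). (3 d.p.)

p = 247/2403 ≈ 0.102788.
d = −(3/4) ln(1 − 4p/3) = −0.75 ln(1 − 0.137051) = −0.75 ln(0.862949)
  = −0.75 × (-0.147400) = 0.110550 substitutions/site.

0.111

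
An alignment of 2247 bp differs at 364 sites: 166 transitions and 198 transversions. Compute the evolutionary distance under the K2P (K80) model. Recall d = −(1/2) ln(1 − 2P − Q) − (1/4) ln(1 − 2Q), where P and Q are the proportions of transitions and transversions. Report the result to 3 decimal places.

0.183

P = 166/2247 ≈ 0.073876 and Q = 198/2247 ≈ 0.088117.
Under the Kimura two-parameter model, d = −½ ln(1 − 2P − Q) − ¼ ln(1 − 2Q).
1 − 2P − Q = 0.764131, giving −½ ln(0.764131) = 0.134508.
1 − 2Q = 0.823766, giving −¼ ln(0.823766) = 0.048467.
d = 0.134508 + 0.048467 = 0.182975.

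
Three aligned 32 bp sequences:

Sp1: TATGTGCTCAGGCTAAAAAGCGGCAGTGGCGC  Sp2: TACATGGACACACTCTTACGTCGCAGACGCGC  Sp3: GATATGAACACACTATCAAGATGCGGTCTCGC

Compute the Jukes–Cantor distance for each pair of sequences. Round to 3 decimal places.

d(Sp1,Sp2) = 0.657, d(Sp1,Sp3) = 0.585, d(Sp2,Sp3) = 0.460

Sp1–Sp2: 14/32 sites differ → p = 0.4375, d = −0.75 ln(1 − 0.583333) = 0.656601 ≈ 0.657.
Sp1–Sp3: 13/32 sites differ → p = 0.40625, d = −0.75 ln(1 − 0.541667) = 0.585119 ≈ 0.585.
Sp2–Sp3: 11/32 sites differ → p = 0.34375, d = −0.75 ln(1 − 0.458333) = 0.459828 ≈ 0.460.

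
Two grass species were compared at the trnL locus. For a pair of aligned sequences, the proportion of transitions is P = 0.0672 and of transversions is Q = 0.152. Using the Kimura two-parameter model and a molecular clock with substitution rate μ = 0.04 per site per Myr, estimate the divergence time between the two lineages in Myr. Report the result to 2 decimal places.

3.24

Under the Kimura two-parameter model, d = −½ ln(1 − 2P − Q) − ¼ ln(1 − 2Q).
1 − 2P − Q = 0.7136, giving −½ ln(0.7136) = 0.168716.
1 − 2Q = 0.696, giving −¼ ln(0.696) = 0.090601.
d = 0.168716 + 0.090601 = 0.259317.
Under a molecular clock d = 2μt, so t = d/(2μ) = 0.259317 / (2 × 0.04) = 3.24 Myr.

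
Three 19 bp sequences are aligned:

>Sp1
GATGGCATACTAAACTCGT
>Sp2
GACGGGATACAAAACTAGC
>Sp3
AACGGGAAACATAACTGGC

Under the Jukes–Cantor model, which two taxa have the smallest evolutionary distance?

Sp1–Sp2: 5/19 differ, p = 0.263, d = 0.324.
Sp1–Sp3: 8/19 differ, p = 0.421, d = 0.618.
Sp2–Sp3: 4/19 differ, p = 0.211, d = 0.247.
The smallest distance is between Sp2 and Sp3.

Sp2 and Sp3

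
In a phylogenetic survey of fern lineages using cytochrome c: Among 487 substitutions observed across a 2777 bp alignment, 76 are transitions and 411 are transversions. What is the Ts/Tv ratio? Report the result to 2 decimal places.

0.18

R = 76/411 = 0.184914… ≈ 0.18 (to 2 d.p.).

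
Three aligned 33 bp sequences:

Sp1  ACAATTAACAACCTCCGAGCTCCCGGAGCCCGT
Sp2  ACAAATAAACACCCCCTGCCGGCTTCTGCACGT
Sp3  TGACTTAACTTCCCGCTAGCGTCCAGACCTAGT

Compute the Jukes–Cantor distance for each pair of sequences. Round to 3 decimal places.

d(Sp1,Sp2) = 0.625, d(Sp1,Sp3) = 0.625, d(Sp2,Sp3) = 0.974

Sp1–Sp2: 14/33 sites differ → p ≈ 0.424242, d = −0.75 ln(1 − 0.565656) = 0.625439 ≈ 0.625.
Sp1–Sp3: 14/33 sites differ → p ≈ 0.424242, d = −0.75 ln(1 − 0.565656) = 0.625439 ≈ 0.625.
Sp2–Sp3: 18/33 sites differ → p ≈ 0.545455, d = −0.75 ln(1 − 0.727273) = 0.974463 ≈ 0.974.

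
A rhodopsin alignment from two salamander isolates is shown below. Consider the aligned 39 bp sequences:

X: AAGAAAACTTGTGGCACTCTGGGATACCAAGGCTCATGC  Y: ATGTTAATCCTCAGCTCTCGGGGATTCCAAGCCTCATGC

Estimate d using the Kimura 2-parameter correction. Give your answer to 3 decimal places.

Of 39 sites, 5 differences are transitions and 8 are transversions, so P = 5/39 ≈ 0.128205 and Q = 8/39 ≈ 0.205128.
Under the Kimura two-parameter model, d = −½ ln(1 − 2P − Q) − ¼ ln(1 − 2Q).
1 − 2P − Q = 0.538462, giving −½ ln(0.538462) = 0.309519.
1 − 2Q = 0.589744, giving −¼ ln(0.589744) = 0.132017.
d = 0.309519 + 0.132017 = 0.441536.

0.442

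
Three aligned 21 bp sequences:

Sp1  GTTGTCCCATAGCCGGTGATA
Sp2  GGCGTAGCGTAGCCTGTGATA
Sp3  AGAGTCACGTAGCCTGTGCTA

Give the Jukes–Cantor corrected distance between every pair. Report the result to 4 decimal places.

Sp1–Sp2: 6/21 sites differ → p ≈ 0.285714, d = −0.75 ln(1 − 0.380952) = 0.359679 ≈ 0.3597.
Sp1–Sp3: 7/21 sites differ → p ≈ 0.333333, d = −0.75 ln(1 − 0.444444) = 0.440839 ≈ 0.4408.
Sp2–Sp3: 5/21 sites differ → p ≈ 0.238095, d = −0.75 ln(1 − 0.31746) = 0.286451 ≈ 0.2865.

d(Sp1,Sp2) = 0.3597, d(Sp1,Sp3) = 0.4408, d(Sp2,Sp3) = 0.2865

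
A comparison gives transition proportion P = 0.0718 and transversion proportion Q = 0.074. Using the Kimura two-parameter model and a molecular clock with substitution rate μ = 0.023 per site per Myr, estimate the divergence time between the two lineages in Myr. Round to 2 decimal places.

Under the Kimura two-parameter model, d = −½ ln(1 − 2P − Q) − ¼ ln(1 − 2Q).
1 − 2P − Q = 0.7824, giving −½ ln(0.7824) = 0.122695.
1 − 2Q = 0.852, giving −¼ ln(0.852) = 0.040042.
d = 0.122695 + 0.040042 = 0.162737.
Under a molecular clock d = 2μt, so t = d/(2μ) = 0.162737 / (2 × 0.023) = 3.54 Myr.

3.54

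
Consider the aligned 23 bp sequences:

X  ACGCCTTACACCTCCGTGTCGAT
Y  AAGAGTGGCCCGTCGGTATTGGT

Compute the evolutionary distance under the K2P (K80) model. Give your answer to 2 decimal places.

Of 23 sites, 4 differences are transitions and 7 are transversions, so P = 4/23 ≈ 0.173913 and Q = 7/23 ≈ 0.304348.
Under the Kimura two-parameter model, d = −½ ln(1 − 2P − Q) − ¼ ln(1 − 2Q).
1 − 2P − Q = 0.347826, giving −½ ln(0.347826) = 0.528026.
1 − 2Q = 0.391304, giving −¼ ln(0.391304) = 0.234568.
d = 0.528026 + 0.234568 = 0.762594.

0.76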